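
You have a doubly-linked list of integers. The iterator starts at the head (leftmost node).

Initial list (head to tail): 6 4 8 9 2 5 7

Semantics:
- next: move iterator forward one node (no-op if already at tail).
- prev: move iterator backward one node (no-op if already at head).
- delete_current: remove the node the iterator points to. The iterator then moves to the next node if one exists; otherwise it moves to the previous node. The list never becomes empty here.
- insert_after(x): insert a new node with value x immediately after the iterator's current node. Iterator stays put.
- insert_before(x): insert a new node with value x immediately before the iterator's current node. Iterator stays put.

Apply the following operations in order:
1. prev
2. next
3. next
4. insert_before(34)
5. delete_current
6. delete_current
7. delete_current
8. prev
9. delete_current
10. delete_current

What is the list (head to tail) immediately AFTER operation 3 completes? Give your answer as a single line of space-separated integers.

After 1 (prev): list=[6, 4, 8, 9, 2, 5, 7] cursor@6
After 2 (next): list=[6, 4, 8, 9, 2, 5, 7] cursor@4
After 3 (next): list=[6, 4, 8, 9, 2, 5, 7] cursor@8

Answer: 6 4 8 9 2 5 7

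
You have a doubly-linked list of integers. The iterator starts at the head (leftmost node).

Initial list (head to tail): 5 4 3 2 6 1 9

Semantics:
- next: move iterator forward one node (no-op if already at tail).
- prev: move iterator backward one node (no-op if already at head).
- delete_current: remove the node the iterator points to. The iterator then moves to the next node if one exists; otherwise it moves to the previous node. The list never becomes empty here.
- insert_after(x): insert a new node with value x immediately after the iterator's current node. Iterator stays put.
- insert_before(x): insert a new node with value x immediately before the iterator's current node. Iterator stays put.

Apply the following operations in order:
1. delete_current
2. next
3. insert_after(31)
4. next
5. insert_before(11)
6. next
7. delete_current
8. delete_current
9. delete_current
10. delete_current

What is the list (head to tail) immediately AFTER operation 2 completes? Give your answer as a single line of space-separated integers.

Answer: 4 3 2 6 1 9

Derivation:
After 1 (delete_current): list=[4, 3, 2, 6, 1, 9] cursor@4
After 2 (next): list=[4, 3, 2, 6, 1, 9] cursor@3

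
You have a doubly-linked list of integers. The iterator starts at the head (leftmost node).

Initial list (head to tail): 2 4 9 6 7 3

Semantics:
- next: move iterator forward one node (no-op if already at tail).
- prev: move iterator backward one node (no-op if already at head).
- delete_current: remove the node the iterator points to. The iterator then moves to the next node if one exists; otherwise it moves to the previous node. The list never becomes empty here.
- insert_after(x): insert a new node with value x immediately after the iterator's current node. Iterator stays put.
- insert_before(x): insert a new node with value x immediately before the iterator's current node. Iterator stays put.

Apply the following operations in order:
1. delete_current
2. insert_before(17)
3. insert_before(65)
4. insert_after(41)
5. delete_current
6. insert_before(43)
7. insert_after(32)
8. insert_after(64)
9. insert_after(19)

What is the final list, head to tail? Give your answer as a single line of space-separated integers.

Answer: 17 65 43 41 19 64 32 9 6 7 3

Derivation:
After 1 (delete_current): list=[4, 9, 6, 7, 3] cursor@4
After 2 (insert_before(17)): list=[17, 4, 9, 6, 7, 3] cursor@4
After 3 (insert_before(65)): list=[17, 65, 4, 9, 6, 7, 3] cursor@4
After 4 (insert_after(41)): list=[17, 65, 4, 41, 9, 6, 7, 3] cursor@4
After 5 (delete_current): list=[17, 65, 41, 9, 6, 7, 3] cursor@41
After 6 (insert_before(43)): list=[17, 65, 43, 41, 9, 6, 7, 3] cursor@41
After 7 (insert_after(32)): list=[17, 65, 43, 41, 32, 9, 6, 7, 3] cursor@41
After 8 (insert_after(64)): list=[17, 65, 43, 41, 64, 32, 9, 6, 7, 3] cursor@41
After 9 (insert_after(19)): list=[17, 65, 43, 41, 19, 64, 32, 9, 6, 7, 3] cursor@41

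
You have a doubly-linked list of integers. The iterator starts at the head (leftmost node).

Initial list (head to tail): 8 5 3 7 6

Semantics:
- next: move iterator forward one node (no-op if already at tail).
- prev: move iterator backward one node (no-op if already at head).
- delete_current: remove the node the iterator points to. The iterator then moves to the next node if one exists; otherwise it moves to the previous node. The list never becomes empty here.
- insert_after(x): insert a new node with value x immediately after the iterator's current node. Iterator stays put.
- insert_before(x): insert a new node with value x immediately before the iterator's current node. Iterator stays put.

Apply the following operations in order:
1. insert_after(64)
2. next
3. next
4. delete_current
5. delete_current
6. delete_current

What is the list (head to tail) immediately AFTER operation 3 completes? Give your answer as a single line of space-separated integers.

After 1 (insert_after(64)): list=[8, 64, 5, 3, 7, 6] cursor@8
After 2 (next): list=[8, 64, 5, 3, 7, 6] cursor@64
After 3 (next): list=[8, 64, 5, 3, 7, 6] cursor@5

Answer: 8 64 5 3 7 6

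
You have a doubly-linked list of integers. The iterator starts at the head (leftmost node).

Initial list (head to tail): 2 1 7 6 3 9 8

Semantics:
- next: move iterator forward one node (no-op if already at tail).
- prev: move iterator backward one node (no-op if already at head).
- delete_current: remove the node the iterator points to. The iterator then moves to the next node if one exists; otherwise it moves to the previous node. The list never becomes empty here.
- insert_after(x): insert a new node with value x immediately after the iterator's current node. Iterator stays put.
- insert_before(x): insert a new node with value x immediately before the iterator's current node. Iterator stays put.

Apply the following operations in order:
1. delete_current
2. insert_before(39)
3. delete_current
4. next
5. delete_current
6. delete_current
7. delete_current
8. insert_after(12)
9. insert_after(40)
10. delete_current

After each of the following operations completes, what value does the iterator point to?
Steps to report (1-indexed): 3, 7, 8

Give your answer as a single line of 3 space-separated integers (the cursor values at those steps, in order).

After 1 (delete_current): list=[1, 7, 6, 3, 9, 8] cursor@1
After 2 (insert_before(39)): list=[39, 1, 7, 6, 3, 9, 8] cursor@1
After 3 (delete_current): list=[39, 7, 6, 3, 9, 8] cursor@7
After 4 (next): list=[39, 7, 6, 3, 9, 8] cursor@6
After 5 (delete_current): list=[39, 7, 3, 9, 8] cursor@3
After 6 (delete_current): list=[39, 7, 9, 8] cursor@9
After 7 (delete_current): list=[39, 7, 8] cursor@8
After 8 (insert_after(12)): list=[39, 7, 8, 12] cursor@8
After 9 (insert_after(40)): list=[39, 7, 8, 40, 12] cursor@8
After 10 (delete_current): list=[39, 7, 40, 12] cursor@40

Answer: 7 8 8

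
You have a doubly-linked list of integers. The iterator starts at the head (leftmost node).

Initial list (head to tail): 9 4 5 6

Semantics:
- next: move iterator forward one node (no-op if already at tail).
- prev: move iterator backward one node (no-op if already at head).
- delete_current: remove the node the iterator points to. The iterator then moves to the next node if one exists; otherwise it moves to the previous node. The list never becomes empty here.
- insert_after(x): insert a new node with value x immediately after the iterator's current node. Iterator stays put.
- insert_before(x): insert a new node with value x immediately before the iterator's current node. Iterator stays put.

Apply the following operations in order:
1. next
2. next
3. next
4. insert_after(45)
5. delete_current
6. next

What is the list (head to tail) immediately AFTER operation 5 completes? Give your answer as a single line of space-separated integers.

After 1 (next): list=[9, 4, 5, 6] cursor@4
After 2 (next): list=[9, 4, 5, 6] cursor@5
After 3 (next): list=[9, 4, 5, 6] cursor@6
After 4 (insert_after(45)): list=[9, 4, 5, 6, 45] cursor@6
After 5 (delete_current): list=[9, 4, 5, 45] cursor@45

Answer: 9 4 5 45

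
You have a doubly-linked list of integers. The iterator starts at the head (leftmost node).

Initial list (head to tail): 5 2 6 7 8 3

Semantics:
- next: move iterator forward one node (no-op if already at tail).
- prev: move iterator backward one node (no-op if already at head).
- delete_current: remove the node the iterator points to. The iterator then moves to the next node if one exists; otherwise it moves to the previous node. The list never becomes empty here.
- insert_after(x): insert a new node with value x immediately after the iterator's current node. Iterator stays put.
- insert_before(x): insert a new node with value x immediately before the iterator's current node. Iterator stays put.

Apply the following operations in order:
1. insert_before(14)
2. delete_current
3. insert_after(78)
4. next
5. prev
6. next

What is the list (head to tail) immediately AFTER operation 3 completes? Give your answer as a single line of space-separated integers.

After 1 (insert_before(14)): list=[14, 5, 2, 6, 7, 8, 3] cursor@5
After 2 (delete_current): list=[14, 2, 6, 7, 8, 3] cursor@2
After 3 (insert_after(78)): list=[14, 2, 78, 6, 7, 8, 3] cursor@2

Answer: 14 2 78 6 7 8 3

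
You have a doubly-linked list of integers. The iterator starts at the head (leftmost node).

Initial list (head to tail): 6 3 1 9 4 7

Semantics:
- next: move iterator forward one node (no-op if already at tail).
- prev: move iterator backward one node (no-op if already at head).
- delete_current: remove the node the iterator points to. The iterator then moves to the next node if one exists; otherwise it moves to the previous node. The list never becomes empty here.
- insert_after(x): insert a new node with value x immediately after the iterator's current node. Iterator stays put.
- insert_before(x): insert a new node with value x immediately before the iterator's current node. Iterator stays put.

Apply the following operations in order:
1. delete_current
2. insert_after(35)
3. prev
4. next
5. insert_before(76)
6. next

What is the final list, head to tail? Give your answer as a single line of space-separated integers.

Answer: 3 76 35 1 9 4 7

Derivation:
After 1 (delete_current): list=[3, 1, 9, 4, 7] cursor@3
After 2 (insert_after(35)): list=[3, 35, 1, 9, 4, 7] cursor@3
After 3 (prev): list=[3, 35, 1, 9, 4, 7] cursor@3
After 4 (next): list=[3, 35, 1, 9, 4, 7] cursor@35
After 5 (insert_before(76)): list=[3, 76, 35, 1, 9, 4, 7] cursor@35
After 6 (next): list=[3, 76, 35, 1, 9, 4, 7] cursor@1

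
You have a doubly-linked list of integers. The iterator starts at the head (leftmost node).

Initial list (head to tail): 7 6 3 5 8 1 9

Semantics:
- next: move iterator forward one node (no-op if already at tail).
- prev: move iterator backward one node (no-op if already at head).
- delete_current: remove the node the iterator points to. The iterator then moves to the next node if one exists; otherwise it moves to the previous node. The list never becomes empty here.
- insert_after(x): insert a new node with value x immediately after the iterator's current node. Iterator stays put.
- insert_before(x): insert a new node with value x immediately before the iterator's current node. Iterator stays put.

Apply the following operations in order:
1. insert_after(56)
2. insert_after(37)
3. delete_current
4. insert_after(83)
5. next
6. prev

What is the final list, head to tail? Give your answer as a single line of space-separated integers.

Answer: 37 83 56 6 3 5 8 1 9

Derivation:
After 1 (insert_after(56)): list=[7, 56, 6, 3, 5, 8, 1, 9] cursor@7
After 2 (insert_after(37)): list=[7, 37, 56, 6, 3, 5, 8, 1, 9] cursor@7
After 3 (delete_current): list=[37, 56, 6, 3, 5, 8, 1, 9] cursor@37
After 4 (insert_after(83)): list=[37, 83, 56, 6, 3, 5, 8, 1, 9] cursor@37
After 5 (next): list=[37, 83, 56, 6, 3, 5, 8, 1, 9] cursor@83
After 6 (prev): list=[37, 83, 56, 6, 3, 5, 8, 1, 9] cursor@37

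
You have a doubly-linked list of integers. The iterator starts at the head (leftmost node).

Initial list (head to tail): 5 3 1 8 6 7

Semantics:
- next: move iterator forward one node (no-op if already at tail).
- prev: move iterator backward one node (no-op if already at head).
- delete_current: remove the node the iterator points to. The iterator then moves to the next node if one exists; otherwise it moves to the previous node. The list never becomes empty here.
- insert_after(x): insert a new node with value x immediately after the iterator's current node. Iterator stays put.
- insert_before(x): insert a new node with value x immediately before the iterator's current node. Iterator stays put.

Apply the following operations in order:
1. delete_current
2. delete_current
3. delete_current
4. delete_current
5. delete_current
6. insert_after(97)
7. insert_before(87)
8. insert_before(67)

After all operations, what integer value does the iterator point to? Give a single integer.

After 1 (delete_current): list=[3, 1, 8, 6, 7] cursor@3
After 2 (delete_current): list=[1, 8, 6, 7] cursor@1
After 3 (delete_current): list=[8, 6, 7] cursor@8
After 4 (delete_current): list=[6, 7] cursor@6
After 5 (delete_current): list=[7] cursor@7
After 6 (insert_after(97)): list=[7, 97] cursor@7
After 7 (insert_before(87)): list=[87, 7, 97] cursor@7
After 8 (insert_before(67)): list=[87, 67, 7, 97] cursor@7

Answer: 7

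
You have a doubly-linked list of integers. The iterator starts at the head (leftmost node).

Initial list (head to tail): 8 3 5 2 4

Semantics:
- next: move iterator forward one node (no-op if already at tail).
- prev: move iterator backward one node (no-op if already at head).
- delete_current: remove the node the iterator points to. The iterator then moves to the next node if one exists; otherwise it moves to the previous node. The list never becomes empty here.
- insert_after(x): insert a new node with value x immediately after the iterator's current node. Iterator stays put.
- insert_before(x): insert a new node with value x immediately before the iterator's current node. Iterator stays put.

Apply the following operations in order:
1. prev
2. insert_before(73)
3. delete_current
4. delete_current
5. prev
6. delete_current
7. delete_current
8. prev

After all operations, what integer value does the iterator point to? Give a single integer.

After 1 (prev): list=[8, 3, 5, 2, 4] cursor@8
After 2 (insert_before(73)): list=[73, 8, 3, 5, 2, 4] cursor@8
After 3 (delete_current): list=[73, 3, 5, 2, 4] cursor@3
After 4 (delete_current): list=[73, 5, 2, 4] cursor@5
After 5 (prev): list=[73, 5, 2, 4] cursor@73
After 6 (delete_current): list=[5, 2, 4] cursor@5
After 7 (delete_current): list=[2, 4] cursor@2
After 8 (prev): list=[2, 4] cursor@2

Answer: 2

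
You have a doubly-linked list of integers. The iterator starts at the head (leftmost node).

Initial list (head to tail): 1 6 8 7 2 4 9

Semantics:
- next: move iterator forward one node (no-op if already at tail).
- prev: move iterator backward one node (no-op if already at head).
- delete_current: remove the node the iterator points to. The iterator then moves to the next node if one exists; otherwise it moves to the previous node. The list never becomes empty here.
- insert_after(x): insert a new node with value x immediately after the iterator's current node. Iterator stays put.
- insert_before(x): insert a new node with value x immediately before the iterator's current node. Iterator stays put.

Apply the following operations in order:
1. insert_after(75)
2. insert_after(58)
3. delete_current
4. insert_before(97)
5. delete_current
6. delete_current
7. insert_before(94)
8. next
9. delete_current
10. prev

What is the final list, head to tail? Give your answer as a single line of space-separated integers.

After 1 (insert_after(75)): list=[1, 75, 6, 8, 7, 2, 4, 9] cursor@1
After 2 (insert_after(58)): list=[1, 58, 75, 6, 8, 7, 2, 4, 9] cursor@1
After 3 (delete_current): list=[58, 75, 6, 8, 7, 2, 4, 9] cursor@58
After 4 (insert_before(97)): list=[97, 58, 75, 6, 8, 7, 2, 4, 9] cursor@58
After 5 (delete_current): list=[97, 75, 6, 8, 7, 2, 4, 9] cursor@75
After 6 (delete_current): list=[97, 6, 8, 7, 2, 4, 9] cursor@6
After 7 (insert_before(94)): list=[97, 94, 6, 8, 7, 2, 4, 9] cursor@6
After 8 (next): list=[97, 94, 6, 8, 7, 2, 4, 9] cursor@8
After 9 (delete_current): list=[97, 94, 6, 7, 2, 4, 9] cursor@7
After 10 (prev): list=[97, 94, 6, 7, 2, 4, 9] cursor@6

Answer: 97 94 6 7 2 4 9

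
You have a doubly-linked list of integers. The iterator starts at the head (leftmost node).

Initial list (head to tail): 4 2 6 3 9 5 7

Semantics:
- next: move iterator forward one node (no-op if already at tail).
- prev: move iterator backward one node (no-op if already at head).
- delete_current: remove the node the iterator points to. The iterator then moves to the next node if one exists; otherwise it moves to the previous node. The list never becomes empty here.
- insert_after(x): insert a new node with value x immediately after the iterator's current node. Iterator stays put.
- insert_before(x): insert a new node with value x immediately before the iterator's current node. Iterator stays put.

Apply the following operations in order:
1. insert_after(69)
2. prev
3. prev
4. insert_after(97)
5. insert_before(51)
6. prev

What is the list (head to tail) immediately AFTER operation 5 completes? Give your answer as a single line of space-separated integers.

Answer: 51 4 97 69 2 6 3 9 5 7

Derivation:
After 1 (insert_after(69)): list=[4, 69, 2, 6, 3, 9, 5, 7] cursor@4
After 2 (prev): list=[4, 69, 2, 6, 3, 9, 5, 7] cursor@4
After 3 (prev): list=[4, 69, 2, 6, 3, 9, 5, 7] cursor@4
After 4 (insert_after(97)): list=[4, 97, 69, 2, 6, 3, 9, 5, 7] cursor@4
After 5 (insert_before(51)): list=[51, 4, 97, 69, 2, 6, 3, 9, 5, 7] cursor@4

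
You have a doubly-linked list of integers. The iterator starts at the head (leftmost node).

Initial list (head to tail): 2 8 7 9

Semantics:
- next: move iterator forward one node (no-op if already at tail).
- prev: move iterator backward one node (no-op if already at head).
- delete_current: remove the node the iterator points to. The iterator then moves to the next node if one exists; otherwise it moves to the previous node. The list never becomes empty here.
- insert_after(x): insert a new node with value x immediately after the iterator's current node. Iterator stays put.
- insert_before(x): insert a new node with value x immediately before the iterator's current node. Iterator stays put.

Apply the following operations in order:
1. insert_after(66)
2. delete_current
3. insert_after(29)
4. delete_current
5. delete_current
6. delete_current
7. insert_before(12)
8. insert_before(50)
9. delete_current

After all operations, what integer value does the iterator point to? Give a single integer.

After 1 (insert_after(66)): list=[2, 66, 8, 7, 9] cursor@2
After 2 (delete_current): list=[66, 8, 7, 9] cursor@66
After 3 (insert_after(29)): list=[66, 29, 8, 7, 9] cursor@66
After 4 (delete_current): list=[29, 8, 7, 9] cursor@29
After 5 (delete_current): list=[8, 7, 9] cursor@8
After 6 (delete_current): list=[7, 9] cursor@7
After 7 (insert_before(12)): list=[12, 7, 9] cursor@7
After 8 (insert_before(50)): list=[12, 50, 7, 9] cursor@7
After 9 (delete_current): list=[12, 50, 9] cursor@9

Answer: 9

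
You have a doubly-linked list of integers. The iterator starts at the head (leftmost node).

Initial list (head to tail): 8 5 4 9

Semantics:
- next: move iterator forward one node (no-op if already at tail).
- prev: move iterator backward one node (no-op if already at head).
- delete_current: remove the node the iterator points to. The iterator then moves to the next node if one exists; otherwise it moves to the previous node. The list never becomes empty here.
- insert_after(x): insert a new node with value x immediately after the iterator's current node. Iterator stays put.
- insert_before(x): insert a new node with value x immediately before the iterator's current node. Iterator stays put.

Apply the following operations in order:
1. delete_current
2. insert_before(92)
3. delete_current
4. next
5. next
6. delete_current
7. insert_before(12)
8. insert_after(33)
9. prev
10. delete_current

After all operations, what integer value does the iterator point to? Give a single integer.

After 1 (delete_current): list=[5, 4, 9] cursor@5
After 2 (insert_before(92)): list=[92, 5, 4, 9] cursor@5
After 3 (delete_current): list=[92, 4, 9] cursor@4
After 4 (next): list=[92, 4, 9] cursor@9
After 5 (next): list=[92, 4, 9] cursor@9
After 6 (delete_current): list=[92, 4] cursor@4
After 7 (insert_before(12)): list=[92, 12, 4] cursor@4
After 8 (insert_after(33)): list=[92, 12, 4, 33] cursor@4
After 9 (prev): list=[92, 12, 4, 33] cursor@12
After 10 (delete_current): list=[92, 4, 33] cursor@4

Answer: 4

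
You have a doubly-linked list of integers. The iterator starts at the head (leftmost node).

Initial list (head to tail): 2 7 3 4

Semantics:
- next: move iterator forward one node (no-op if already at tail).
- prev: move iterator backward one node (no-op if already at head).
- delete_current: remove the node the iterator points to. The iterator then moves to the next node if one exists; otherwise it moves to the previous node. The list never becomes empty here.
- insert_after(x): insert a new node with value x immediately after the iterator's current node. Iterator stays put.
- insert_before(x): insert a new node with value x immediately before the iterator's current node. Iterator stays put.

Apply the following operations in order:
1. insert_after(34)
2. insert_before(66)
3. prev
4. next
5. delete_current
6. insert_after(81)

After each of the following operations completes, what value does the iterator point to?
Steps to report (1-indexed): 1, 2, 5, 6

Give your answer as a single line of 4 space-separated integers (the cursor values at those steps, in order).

After 1 (insert_after(34)): list=[2, 34, 7, 3, 4] cursor@2
After 2 (insert_before(66)): list=[66, 2, 34, 7, 3, 4] cursor@2
After 3 (prev): list=[66, 2, 34, 7, 3, 4] cursor@66
After 4 (next): list=[66, 2, 34, 7, 3, 4] cursor@2
After 5 (delete_current): list=[66, 34, 7, 3, 4] cursor@34
After 6 (insert_after(81)): list=[66, 34, 81, 7, 3, 4] cursor@34

Answer: 2 2 34 34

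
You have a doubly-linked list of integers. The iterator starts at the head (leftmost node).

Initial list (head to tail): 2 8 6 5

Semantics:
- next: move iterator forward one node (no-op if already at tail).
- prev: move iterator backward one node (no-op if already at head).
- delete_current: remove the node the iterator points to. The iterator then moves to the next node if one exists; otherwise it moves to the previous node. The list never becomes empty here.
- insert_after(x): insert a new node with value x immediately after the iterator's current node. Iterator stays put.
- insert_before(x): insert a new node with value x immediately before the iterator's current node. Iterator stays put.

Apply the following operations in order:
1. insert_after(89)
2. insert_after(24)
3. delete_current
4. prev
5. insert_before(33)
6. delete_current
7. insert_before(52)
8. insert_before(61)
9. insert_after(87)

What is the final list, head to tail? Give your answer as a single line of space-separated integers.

Answer: 33 52 61 89 87 8 6 5

Derivation:
After 1 (insert_after(89)): list=[2, 89, 8, 6, 5] cursor@2
After 2 (insert_after(24)): list=[2, 24, 89, 8, 6, 5] cursor@2
After 3 (delete_current): list=[24, 89, 8, 6, 5] cursor@24
After 4 (prev): list=[24, 89, 8, 6, 5] cursor@24
After 5 (insert_before(33)): list=[33, 24, 89, 8, 6, 5] cursor@24
After 6 (delete_current): list=[33, 89, 8, 6, 5] cursor@89
After 7 (insert_before(52)): list=[33, 52, 89, 8, 6, 5] cursor@89
After 8 (insert_before(61)): list=[33, 52, 61, 89, 8, 6, 5] cursor@89
After 9 (insert_after(87)): list=[33, 52, 61, 89, 87, 8, 6, 5] cursor@89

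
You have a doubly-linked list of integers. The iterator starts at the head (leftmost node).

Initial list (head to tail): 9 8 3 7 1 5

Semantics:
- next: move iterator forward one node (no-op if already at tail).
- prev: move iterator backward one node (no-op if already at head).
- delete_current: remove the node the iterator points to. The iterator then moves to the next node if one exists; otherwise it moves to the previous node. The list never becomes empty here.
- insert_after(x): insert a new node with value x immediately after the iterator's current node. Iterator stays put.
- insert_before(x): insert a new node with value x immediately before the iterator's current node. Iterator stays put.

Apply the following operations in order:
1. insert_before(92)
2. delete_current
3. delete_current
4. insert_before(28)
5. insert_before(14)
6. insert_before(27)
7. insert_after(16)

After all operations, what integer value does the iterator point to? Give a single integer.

After 1 (insert_before(92)): list=[92, 9, 8, 3, 7, 1, 5] cursor@9
After 2 (delete_current): list=[92, 8, 3, 7, 1, 5] cursor@8
After 3 (delete_current): list=[92, 3, 7, 1, 5] cursor@3
After 4 (insert_before(28)): list=[92, 28, 3, 7, 1, 5] cursor@3
After 5 (insert_before(14)): list=[92, 28, 14, 3, 7, 1, 5] cursor@3
After 6 (insert_before(27)): list=[92, 28, 14, 27, 3, 7, 1, 5] cursor@3
After 7 (insert_after(16)): list=[92, 28, 14, 27, 3, 16, 7, 1, 5] cursor@3

Answer: 3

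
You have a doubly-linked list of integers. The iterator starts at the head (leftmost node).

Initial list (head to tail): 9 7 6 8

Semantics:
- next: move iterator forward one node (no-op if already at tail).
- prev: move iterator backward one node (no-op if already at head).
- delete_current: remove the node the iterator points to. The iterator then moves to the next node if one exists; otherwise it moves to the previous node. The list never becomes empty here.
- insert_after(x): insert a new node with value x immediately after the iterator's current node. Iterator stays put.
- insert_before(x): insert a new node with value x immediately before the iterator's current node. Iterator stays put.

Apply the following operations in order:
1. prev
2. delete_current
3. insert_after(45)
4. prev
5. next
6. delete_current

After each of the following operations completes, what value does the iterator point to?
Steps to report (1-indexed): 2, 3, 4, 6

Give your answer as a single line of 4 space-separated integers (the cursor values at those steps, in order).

After 1 (prev): list=[9, 7, 6, 8] cursor@9
After 2 (delete_current): list=[7, 6, 8] cursor@7
After 3 (insert_after(45)): list=[7, 45, 6, 8] cursor@7
After 4 (prev): list=[7, 45, 6, 8] cursor@7
After 5 (next): list=[7, 45, 6, 8] cursor@45
After 6 (delete_current): list=[7, 6, 8] cursor@6

Answer: 7 7 7 6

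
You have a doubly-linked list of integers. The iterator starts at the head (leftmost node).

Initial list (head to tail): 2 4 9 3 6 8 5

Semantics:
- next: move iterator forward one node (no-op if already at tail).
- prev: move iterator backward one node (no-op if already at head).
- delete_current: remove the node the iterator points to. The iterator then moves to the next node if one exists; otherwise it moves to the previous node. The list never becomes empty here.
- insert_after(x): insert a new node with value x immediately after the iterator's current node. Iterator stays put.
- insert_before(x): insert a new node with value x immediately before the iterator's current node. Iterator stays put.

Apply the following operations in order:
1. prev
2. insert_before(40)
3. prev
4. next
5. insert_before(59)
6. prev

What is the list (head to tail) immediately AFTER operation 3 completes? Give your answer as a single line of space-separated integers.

After 1 (prev): list=[2, 4, 9, 3, 6, 8, 5] cursor@2
After 2 (insert_before(40)): list=[40, 2, 4, 9, 3, 6, 8, 5] cursor@2
After 3 (prev): list=[40, 2, 4, 9, 3, 6, 8, 5] cursor@40

Answer: 40 2 4 9 3 6 8 5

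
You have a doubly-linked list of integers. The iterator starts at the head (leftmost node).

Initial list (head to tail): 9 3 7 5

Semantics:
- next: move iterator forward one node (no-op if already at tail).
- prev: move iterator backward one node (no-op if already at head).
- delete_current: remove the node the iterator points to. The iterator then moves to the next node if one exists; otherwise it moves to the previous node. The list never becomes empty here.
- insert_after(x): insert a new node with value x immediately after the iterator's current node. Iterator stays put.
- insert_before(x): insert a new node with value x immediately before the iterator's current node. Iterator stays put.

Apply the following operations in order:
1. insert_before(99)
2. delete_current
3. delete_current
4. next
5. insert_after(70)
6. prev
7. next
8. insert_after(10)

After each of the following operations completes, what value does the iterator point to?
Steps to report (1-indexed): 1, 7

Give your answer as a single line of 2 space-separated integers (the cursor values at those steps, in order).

After 1 (insert_before(99)): list=[99, 9, 3, 7, 5] cursor@9
After 2 (delete_current): list=[99, 3, 7, 5] cursor@3
After 3 (delete_current): list=[99, 7, 5] cursor@7
After 4 (next): list=[99, 7, 5] cursor@5
After 5 (insert_after(70)): list=[99, 7, 5, 70] cursor@5
After 6 (prev): list=[99, 7, 5, 70] cursor@7
After 7 (next): list=[99, 7, 5, 70] cursor@5
After 8 (insert_after(10)): list=[99, 7, 5, 10, 70] cursor@5

Answer: 9 5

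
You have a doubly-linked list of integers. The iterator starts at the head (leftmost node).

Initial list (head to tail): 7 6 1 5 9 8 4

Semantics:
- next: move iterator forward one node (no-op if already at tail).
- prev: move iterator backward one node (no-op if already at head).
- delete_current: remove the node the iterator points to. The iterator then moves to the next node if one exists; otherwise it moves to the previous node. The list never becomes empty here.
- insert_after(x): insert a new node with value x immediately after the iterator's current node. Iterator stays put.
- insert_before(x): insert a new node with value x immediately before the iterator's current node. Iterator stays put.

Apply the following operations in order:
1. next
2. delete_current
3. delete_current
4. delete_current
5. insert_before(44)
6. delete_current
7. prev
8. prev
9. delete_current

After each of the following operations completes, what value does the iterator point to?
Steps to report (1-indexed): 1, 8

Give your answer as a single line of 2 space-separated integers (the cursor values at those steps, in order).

Answer: 6 7

Derivation:
After 1 (next): list=[7, 6, 1, 5, 9, 8, 4] cursor@6
After 2 (delete_current): list=[7, 1, 5, 9, 8, 4] cursor@1
After 3 (delete_current): list=[7, 5, 9, 8, 4] cursor@5
After 4 (delete_current): list=[7, 9, 8, 4] cursor@9
After 5 (insert_before(44)): list=[7, 44, 9, 8, 4] cursor@9
After 6 (delete_current): list=[7, 44, 8, 4] cursor@8
After 7 (prev): list=[7, 44, 8, 4] cursor@44
After 8 (prev): list=[7, 44, 8, 4] cursor@7
After 9 (delete_current): list=[44, 8, 4] cursor@44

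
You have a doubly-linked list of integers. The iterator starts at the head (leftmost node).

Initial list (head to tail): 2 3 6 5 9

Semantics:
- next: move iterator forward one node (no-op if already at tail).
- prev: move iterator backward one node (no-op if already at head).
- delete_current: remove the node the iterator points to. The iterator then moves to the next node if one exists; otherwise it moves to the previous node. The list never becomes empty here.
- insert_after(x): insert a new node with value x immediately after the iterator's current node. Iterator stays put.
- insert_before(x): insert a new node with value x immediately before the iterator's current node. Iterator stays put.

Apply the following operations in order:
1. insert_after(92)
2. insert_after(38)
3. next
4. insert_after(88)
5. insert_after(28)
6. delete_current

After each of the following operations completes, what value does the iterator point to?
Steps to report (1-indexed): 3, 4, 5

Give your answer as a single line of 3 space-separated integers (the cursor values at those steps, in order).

After 1 (insert_after(92)): list=[2, 92, 3, 6, 5, 9] cursor@2
After 2 (insert_after(38)): list=[2, 38, 92, 3, 6, 5, 9] cursor@2
After 3 (next): list=[2, 38, 92, 3, 6, 5, 9] cursor@38
After 4 (insert_after(88)): list=[2, 38, 88, 92, 3, 6, 5, 9] cursor@38
After 5 (insert_after(28)): list=[2, 38, 28, 88, 92, 3, 6, 5, 9] cursor@38
After 6 (delete_current): list=[2, 28, 88, 92, 3, 6, 5, 9] cursor@28

Answer: 38 38 38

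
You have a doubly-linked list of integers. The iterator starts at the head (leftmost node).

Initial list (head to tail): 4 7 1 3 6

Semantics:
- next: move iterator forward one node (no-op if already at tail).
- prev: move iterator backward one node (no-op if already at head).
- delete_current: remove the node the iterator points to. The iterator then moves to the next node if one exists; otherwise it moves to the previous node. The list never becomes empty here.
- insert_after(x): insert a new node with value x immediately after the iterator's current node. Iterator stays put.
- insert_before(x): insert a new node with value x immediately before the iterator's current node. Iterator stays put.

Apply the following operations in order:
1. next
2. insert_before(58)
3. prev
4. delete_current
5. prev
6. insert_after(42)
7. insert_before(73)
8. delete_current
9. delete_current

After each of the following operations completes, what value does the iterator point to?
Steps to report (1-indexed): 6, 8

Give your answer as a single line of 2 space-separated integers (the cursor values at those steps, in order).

After 1 (next): list=[4, 7, 1, 3, 6] cursor@7
After 2 (insert_before(58)): list=[4, 58, 7, 1, 3, 6] cursor@7
After 3 (prev): list=[4, 58, 7, 1, 3, 6] cursor@58
After 4 (delete_current): list=[4, 7, 1, 3, 6] cursor@7
After 5 (prev): list=[4, 7, 1, 3, 6] cursor@4
After 6 (insert_after(42)): list=[4, 42, 7, 1, 3, 6] cursor@4
After 7 (insert_before(73)): list=[73, 4, 42, 7, 1, 3, 6] cursor@4
After 8 (delete_current): list=[73, 42, 7, 1, 3, 6] cursor@42
After 9 (delete_current): list=[73, 7, 1, 3, 6] cursor@7

Answer: 4 42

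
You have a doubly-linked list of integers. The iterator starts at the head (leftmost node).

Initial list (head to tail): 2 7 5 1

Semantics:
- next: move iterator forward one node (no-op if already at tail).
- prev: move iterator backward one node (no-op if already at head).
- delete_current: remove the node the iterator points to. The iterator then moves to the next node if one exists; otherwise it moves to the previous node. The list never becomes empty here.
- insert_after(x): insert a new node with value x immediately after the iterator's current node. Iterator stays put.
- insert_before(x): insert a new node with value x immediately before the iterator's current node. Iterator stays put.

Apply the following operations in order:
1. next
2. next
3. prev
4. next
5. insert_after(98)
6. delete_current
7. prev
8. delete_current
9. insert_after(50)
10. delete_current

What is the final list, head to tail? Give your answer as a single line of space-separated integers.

Answer: 2 50 1

Derivation:
After 1 (next): list=[2, 7, 5, 1] cursor@7
After 2 (next): list=[2, 7, 5, 1] cursor@5
After 3 (prev): list=[2, 7, 5, 1] cursor@7
After 4 (next): list=[2, 7, 5, 1] cursor@5
After 5 (insert_after(98)): list=[2, 7, 5, 98, 1] cursor@5
After 6 (delete_current): list=[2, 7, 98, 1] cursor@98
After 7 (prev): list=[2, 7, 98, 1] cursor@7
After 8 (delete_current): list=[2, 98, 1] cursor@98
After 9 (insert_after(50)): list=[2, 98, 50, 1] cursor@98
After 10 (delete_current): list=[2, 50, 1] cursor@50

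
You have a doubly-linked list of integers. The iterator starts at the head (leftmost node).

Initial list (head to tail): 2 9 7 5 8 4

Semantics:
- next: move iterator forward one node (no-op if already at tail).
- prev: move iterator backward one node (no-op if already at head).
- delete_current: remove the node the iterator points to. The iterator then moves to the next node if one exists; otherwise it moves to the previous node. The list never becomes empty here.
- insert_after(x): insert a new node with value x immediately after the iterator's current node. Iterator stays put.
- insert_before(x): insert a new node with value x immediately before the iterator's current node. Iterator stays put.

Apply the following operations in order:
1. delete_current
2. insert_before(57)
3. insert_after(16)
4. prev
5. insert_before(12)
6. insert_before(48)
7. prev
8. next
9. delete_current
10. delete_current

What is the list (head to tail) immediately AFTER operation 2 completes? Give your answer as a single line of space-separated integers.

Answer: 57 9 7 5 8 4

Derivation:
After 1 (delete_current): list=[9, 7, 5, 8, 4] cursor@9
After 2 (insert_before(57)): list=[57, 9, 7, 5, 8, 4] cursor@9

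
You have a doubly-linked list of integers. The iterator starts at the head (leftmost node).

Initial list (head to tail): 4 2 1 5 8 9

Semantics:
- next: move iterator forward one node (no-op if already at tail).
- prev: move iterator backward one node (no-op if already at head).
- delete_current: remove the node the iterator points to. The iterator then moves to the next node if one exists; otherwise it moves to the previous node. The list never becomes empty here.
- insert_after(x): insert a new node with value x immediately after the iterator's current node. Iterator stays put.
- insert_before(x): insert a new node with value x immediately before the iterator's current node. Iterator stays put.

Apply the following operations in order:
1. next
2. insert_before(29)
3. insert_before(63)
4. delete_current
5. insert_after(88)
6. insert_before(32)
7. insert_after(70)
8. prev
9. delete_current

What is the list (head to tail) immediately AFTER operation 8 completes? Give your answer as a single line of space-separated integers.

Answer: 4 29 63 32 1 70 88 5 8 9

Derivation:
After 1 (next): list=[4, 2, 1, 5, 8, 9] cursor@2
After 2 (insert_before(29)): list=[4, 29, 2, 1, 5, 8, 9] cursor@2
After 3 (insert_before(63)): list=[4, 29, 63, 2, 1, 5, 8, 9] cursor@2
After 4 (delete_current): list=[4, 29, 63, 1, 5, 8, 9] cursor@1
After 5 (insert_after(88)): list=[4, 29, 63, 1, 88, 5, 8, 9] cursor@1
After 6 (insert_before(32)): list=[4, 29, 63, 32, 1, 88, 5, 8, 9] cursor@1
After 7 (insert_after(70)): list=[4, 29, 63, 32, 1, 70, 88, 5, 8, 9] cursor@1
After 8 (prev): list=[4, 29, 63, 32, 1, 70, 88, 5, 8, 9] cursor@32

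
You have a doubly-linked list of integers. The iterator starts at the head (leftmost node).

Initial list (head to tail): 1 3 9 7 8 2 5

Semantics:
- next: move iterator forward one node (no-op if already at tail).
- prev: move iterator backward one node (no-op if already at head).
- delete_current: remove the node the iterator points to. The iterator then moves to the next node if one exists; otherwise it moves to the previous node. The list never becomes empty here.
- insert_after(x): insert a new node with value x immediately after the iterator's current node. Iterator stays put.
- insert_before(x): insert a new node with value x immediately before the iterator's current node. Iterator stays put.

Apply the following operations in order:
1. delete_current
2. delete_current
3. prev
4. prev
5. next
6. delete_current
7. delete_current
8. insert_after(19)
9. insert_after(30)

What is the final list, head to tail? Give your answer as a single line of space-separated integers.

Answer: 9 2 30 19 5

Derivation:
After 1 (delete_current): list=[3, 9, 7, 8, 2, 5] cursor@3
After 2 (delete_current): list=[9, 7, 8, 2, 5] cursor@9
After 3 (prev): list=[9, 7, 8, 2, 5] cursor@9
After 4 (prev): list=[9, 7, 8, 2, 5] cursor@9
After 5 (next): list=[9, 7, 8, 2, 5] cursor@7
After 6 (delete_current): list=[9, 8, 2, 5] cursor@8
After 7 (delete_current): list=[9, 2, 5] cursor@2
After 8 (insert_after(19)): list=[9, 2, 19, 5] cursor@2
After 9 (insert_after(30)): list=[9, 2, 30, 19, 5] cursor@2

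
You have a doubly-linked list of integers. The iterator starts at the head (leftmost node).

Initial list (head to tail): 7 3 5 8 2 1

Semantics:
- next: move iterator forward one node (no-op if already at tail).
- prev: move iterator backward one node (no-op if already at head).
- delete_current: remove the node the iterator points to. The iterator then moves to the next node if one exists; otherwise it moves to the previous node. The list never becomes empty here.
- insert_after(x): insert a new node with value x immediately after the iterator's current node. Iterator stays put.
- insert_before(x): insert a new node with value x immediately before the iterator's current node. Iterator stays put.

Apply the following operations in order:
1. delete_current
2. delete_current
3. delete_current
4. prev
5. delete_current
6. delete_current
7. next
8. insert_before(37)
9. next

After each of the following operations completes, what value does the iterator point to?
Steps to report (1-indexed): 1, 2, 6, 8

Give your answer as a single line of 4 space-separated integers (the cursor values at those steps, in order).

After 1 (delete_current): list=[3, 5, 8, 2, 1] cursor@3
After 2 (delete_current): list=[5, 8, 2, 1] cursor@5
After 3 (delete_current): list=[8, 2, 1] cursor@8
After 4 (prev): list=[8, 2, 1] cursor@8
After 5 (delete_current): list=[2, 1] cursor@2
After 6 (delete_current): list=[1] cursor@1
After 7 (next): list=[1] cursor@1
After 8 (insert_before(37)): list=[37, 1] cursor@1
After 9 (next): list=[37, 1] cursor@1

Answer: 3 5 1 1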